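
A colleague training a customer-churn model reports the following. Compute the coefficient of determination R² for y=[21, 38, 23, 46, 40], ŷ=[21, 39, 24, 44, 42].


ȳ = 33.6
SS_res = Σ(y-ŷ)² = 10
SS_tot = Σ(y-ȳ)² = 485.2
R² = 1 - SS_res/SS_tot = 1 - 0.0206 = 0.9794

0.9794


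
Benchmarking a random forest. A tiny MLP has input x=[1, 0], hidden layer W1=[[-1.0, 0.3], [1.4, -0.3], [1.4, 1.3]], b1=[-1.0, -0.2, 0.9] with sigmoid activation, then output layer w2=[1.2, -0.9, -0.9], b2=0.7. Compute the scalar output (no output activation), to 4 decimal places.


z1[0] = (-1.0)·(1) + (0.3)·(0) - 1.0 = -2.0
z1[1] = (1.4)·(1) + (-0.3)·(0) - 0.2 = 1.2
z1[2] = (1.4)·(1) + (1.3)·(0) + 0.9 = 2.3
h = sigmoid(z1) = [0.1192, 0.7685, 0.9089]
output = (1.2)·(0.1192) + (-0.9)·(0.7685) + (-0.9)·(0.9089) + 0.7 = -0.6666

-0.6666


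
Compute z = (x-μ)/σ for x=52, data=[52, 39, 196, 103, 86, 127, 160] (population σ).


μ = 109, σ = 52.3832
z = (52 - 109)/52.3832 = -1.0881

-1.0881


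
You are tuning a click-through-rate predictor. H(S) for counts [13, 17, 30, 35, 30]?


Probabilities: [13/125, 17/125, 30/125, 35/125, 30/125] ≈ [0.104, 0.136, 0.24, 0.28, 0.24]
H = -((13/125)·log₂(13/125) + (17/125)·log₂(17/125) + (30/125)·log₂(30/125) + (35/125)·log₂(35/125) + (30/125)·log₂(30/125))
  = 2.2335 bits

2.2335 bits


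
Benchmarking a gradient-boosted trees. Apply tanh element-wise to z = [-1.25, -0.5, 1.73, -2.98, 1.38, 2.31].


tanh(-1.25) = -0.8483
tanh(-0.5) = -0.4621
tanh(1.73) = 0.9391
tanh(-2.98) = -0.9949
tanh(1.38) = 0.881
tanh(2.31) = 0.9805
result = [-0.8483, -0.4621, 0.9391, -0.9949, 0.881, 0.9805]

[-0.8483, -0.4621, 0.9391, -0.9949, 0.881, 0.9805]


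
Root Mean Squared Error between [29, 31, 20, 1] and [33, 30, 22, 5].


MSE = 37/4 = 9.25
RMSE = √(37/4) = 3.0414

3.0414


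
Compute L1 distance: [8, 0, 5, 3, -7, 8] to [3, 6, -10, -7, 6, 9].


d = |8-3| + |0-6| + |5+ 10| + |3+ 7| + |-7-6| + |8-9|
  = 5 + 6 + 15 + 10 + 13 + 1
  = 50

50


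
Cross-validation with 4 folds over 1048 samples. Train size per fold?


Fold size = 1048/4 = 262
Training per fold = 1048 - 262 = 786

786


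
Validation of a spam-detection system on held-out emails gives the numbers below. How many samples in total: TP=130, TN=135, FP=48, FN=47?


Total = TP + TN + FP + FN
= 130 + 135 + 48 + 47
= 360
(Predicted positive: 178, predicted negative: 182)

360


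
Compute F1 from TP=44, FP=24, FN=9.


Precision = 44/68 = 0.6471
Recall = 44/53 = 0.8302
F1 = 2·P·R/(P+R) = 2·TP/(2·TP+FP+FN) = 88/(88+24+9) = 88/121 = 0.7273

0.7273


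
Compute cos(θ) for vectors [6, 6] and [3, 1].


A·B = 6·3 + 6·1 = 24
‖A‖ = √72 = 8.4853, ‖B‖ = √10 = 3.1623
cos = 24/(√72·√10) = 24/√720 = 0.8944

0.8944


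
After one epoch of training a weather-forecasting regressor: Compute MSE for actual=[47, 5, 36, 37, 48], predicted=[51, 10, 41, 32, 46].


Squared errors: (47-51)²=16, (5-10)²=25, (36-41)²=25, (37-32)²=25, (48-46)²=4
Sum = 95
MSE = 95/5 = 19

19


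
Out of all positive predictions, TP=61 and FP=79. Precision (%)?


Precision = TP/(TP+FP)
= 61/(61+79)
= 61/140 = 43.57%

43.57%


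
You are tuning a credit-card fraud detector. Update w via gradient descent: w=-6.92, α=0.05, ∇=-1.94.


w_new = w - α·∇
= -6.92 - 0.05·-1.94
= -6.92 + 0.097
= -6.823

-6.823


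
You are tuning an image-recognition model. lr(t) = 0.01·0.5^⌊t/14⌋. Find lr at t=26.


n_drops = ⌊26/14⌋ = 1
lr = 0.01·0.5^1 = 0.01·0.5 = 0.005

0.005


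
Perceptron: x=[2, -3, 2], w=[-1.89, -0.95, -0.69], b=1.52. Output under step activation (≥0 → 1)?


z = (2)·(-1.89) + (-3)·(-0.95) + (2)·(-0.69) + 1.52
  = -0.79
step(z) = 0 (z<0)

0


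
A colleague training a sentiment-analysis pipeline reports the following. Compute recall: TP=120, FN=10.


Recall = TP/(TP+FN)
= 120/(120+10)
= 120/130 = 92.31%

92.31%


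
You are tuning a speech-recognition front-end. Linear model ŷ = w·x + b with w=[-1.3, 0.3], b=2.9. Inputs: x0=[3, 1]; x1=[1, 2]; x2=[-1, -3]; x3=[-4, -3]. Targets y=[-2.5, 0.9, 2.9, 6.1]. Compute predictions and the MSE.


ŷ0 = (-1.3)·(3) + (0.3)·(1) + 2.9 = -0.7
ŷ1 = (-1.3)·(1) + (0.3)·(2) + 2.9 = 2.2
ŷ2 = (-1.3)·(-1) + (0.3)·(-3) + 2.9 = 3.3
ŷ3 = (-1.3)·(-4) + (0.3)·(-3) + 2.9 = 7.2
errors² = [3.24, 1.69, 0.16, 1.21]
MSE = 6.3000/4 = 1.575

1.575


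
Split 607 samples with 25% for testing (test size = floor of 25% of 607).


Test = ⌊607·25/100⌋ = 151
Train = 607 - 151 = 456

Train: 456, Test: 151


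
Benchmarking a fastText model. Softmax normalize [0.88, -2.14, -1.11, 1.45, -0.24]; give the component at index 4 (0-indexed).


Exponentials: e^0.88=2.4109, e^-2.14=0.1177, e^-1.11=0.3296, e^1.45=4.2631, e^-0.24=0.7866
Sum = 7.9079
Softmax = [0.3049, 0.0149, 0.0417, 0.5391, 0.0995]
p[4] = 0.7866/7.9079 = 0.0995

0.0995


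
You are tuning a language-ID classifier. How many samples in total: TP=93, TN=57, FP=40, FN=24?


Total = TP + TN + FP + FN
= 93 + 57 + 40 + 24
= 214
(Predicted positive: 133, predicted negative: 81)

214


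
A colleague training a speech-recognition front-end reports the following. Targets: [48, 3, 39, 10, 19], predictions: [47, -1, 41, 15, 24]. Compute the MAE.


Absolute errors: |48-47|=1, |3+ 1|=4, |39-41|=2, |10-15|=5, |19-24|=5
Sum = 17
MAE = 17/5 = 17/5

17/5


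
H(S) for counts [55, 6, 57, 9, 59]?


Probabilities: [55/186, 6/186, 57/186, 9/186, 59/186] ≈ [0.2957, 0.0323, 0.3065, 0.0484, 0.3172]
H = -((55/186)·log₂(55/186) + (6/186)·log₂(6/186) + (57/186)·log₂(57/186) + (9/186)·log₂(9/186) + (59/186)·log₂(59/186))
  = 1.9393 bits

1.9393 bits


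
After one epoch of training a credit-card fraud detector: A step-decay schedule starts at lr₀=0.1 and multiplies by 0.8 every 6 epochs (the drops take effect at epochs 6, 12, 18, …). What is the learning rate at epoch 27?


n_drops = ⌊27/6⌋ = 4
lr = 0.1·0.8^4 = 0.1·0.4096 = 0.04096

0.04096


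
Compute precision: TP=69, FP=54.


Precision = TP/(TP+FP)
= 69/(69+54)
= 69/123 = 56.1%

56.1%


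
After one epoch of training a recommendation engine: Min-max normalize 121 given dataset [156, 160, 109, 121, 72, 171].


min=72, max=171
(121-72)/(171-72) = 49/99 = 0.4949

0.4949


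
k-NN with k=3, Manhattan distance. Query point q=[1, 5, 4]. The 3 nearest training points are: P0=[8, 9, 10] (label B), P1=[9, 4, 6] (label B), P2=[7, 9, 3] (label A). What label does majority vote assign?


d(q,P0) = 17  (label B)
d(q,P1) = 11  (label B)
d(q,P2) = 11  (label A)
Votes: A=1, B=2
Majority → B

B


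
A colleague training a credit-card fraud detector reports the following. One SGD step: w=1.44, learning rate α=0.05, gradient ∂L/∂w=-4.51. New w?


w_new = w - α·∇
= 1.44 - 0.05·-4.51
= 1.44 + 0.2255
= 1.6655

1.6655


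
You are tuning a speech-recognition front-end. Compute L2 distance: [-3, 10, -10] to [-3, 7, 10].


d = √((-3+ 3)² + (10-7)² + (-10-10)²)
  = √(0 + 9 + 400)
  = √409 = 20.2237

20.2237


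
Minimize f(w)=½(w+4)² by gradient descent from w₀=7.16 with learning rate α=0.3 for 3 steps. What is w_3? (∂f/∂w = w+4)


step 1: grad = 7.16+4 = 11.16; w = 7.16 - 0.3·(11.16) = 3.812
step 2: grad = 3.812+4 = 7.812; w = 3.812 - 0.3·(7.812) = 1.4684
step 3: grad = 1.4684+4 = 5.4684; w = 1.4684 - 0.3·(5.4684) = -0.17212

-0.17212


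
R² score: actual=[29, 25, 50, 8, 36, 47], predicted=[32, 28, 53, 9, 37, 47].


ȳ = 32.5
SS_res = Σ(y-ŷ)² = 29
SS_tot = Σ(y-ȳ)² = 1197.5
R² = 1 - SS_res/SS_tot = 1 - 0.0242 = 0.9758

0.9758


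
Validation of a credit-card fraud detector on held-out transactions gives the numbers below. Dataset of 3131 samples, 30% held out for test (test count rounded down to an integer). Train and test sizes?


Test = ⌊3131·30/100⌋ = 939
Train = 3131 - 939 = 2192

Train: 2192, Test: 939


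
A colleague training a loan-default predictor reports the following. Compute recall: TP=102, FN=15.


Recall = TP/(TP+FN)
= 102/(102+15)
= 102/117 = 87.18%

87.18%


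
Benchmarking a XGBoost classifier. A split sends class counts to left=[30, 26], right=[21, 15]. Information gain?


Parent = [51, 41], H_parent = 0.9915
H_left = 0.9963 (n=56), H_right = 0.9799 (n=36)
H_children = (56/92)·0.9963 + (36/92)·0.9799 = 0.9899
IG = 0.9915 - 0.9899 = 0.0016

0.0016


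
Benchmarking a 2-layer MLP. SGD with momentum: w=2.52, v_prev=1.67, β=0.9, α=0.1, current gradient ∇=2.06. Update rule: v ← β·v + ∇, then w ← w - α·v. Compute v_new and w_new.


v_new = 0.9·1.67 + 2.06 = 1.503 + 2.06 = 3.563
w_new = 2.52 - 0.1·3.563 = 2.52 - 0.3563 = 2.1637

v_new=3.563, w_new=2.1637


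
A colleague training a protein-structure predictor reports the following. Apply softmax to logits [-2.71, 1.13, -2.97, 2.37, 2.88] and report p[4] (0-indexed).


Exponentials: e^-2.71=0.0665, e^1.13=3.0957, e^-2.97=0.0513, e^2.37=10.6974, e^2.88=17.8143
Sum = 31.7252
Softmax = [0.0021, 0.0976, 0.0016, 0.3372, 0.5615]
p[4] = 17.8143/31.7252 = 0.5615

0.5615


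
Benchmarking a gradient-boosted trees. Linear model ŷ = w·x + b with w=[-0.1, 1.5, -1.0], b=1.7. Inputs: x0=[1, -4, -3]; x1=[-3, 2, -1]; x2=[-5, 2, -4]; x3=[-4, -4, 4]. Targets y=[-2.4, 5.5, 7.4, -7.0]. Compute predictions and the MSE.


ŷ0 = (-0.1)·(1) + (1.5)·(-4) + (-1.0)·(-3) + 1.7 = -1.4
ŷ1 = (-0.1)·(-3) + (1.5)·(2) + (-1.0)·(-1) + 1.7 = 6.0
ŷ2 = (-0.1)·(-5) + (1.5)·(2) + (-1.0)·(-4) + 1.7 = 9.2
ŷ3 = (-0.1)·(-4) + (1.5)·(-4) + (-1.0)·(4) + 1.7 = -7.9
errors² = [1.0, 0.25, 3.24, 0.81]
MSE = 5.3000/4 = 1.325

1.325


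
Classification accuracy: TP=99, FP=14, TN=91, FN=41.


Accuracy = (TP+TN)/(TP+TN+FP+FN)
= (99+91)/(245)
= 190/245 = 77.55%

77.55%


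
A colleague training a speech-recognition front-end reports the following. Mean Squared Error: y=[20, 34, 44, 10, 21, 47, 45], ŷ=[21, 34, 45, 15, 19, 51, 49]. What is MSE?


Squared errors: (20-21)²=1, (34-34)²=0, (44-45)²=1, (10-15)²=25, (21-19)²=4, (47-51)²=16, (45-49)²=16
Sum = 63
MSE = 63/7 = 9

9


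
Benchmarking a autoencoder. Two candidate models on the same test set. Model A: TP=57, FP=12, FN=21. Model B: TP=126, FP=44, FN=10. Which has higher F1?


Model A: P=57/69=0.8261, R=57/78=0.7308, F1=2PR/(P+R)=2TP/(2TP+FP+FN)=114/147=0.7755
Model B: P=126/170=0.7412, R=126/136=0.9265, F1=2PR/(P+R)=2TP/(2TP+FP+FN)=252/306=0.8235
0.7755 < 0.8235 → Model B

Model B


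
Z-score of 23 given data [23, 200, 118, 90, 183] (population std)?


μ = 122.8, σ = 64.2539
z = (23 - 122.8)/64.2539 = -1.5532

-1.5532


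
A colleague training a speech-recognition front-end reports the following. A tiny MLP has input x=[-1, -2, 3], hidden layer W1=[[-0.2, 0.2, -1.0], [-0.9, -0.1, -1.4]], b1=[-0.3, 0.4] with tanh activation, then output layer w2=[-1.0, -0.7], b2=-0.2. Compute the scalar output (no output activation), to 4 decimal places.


z1[0] = (-0.2)·(-1) + (0.2)·(-2) + (-1.0)·(3) - 0.3 = -3.5
z1[1] = (-0.9)·(-1) + (-0.1)·(-2) + (-1.4)·(3) + 0.4 = -2.7
h = tanh(z1) = [-0.9982, -0.991]
output = (-1.0)·(-0.9982) + (-0.7)·(-0.991) - 0.2 = 1.4919

1.4919


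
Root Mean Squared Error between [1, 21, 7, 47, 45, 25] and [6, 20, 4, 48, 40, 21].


MSE = 77/6 = 12.8333
RMSE = √(77/6) = 3.5824

3.5824


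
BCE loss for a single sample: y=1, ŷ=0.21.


BCE = -[y·ln(p) + (1-y)·ln(1-p)]
= -1·ln(0.21) - 0
= -ln(0.21) = 1.5606

1.5606


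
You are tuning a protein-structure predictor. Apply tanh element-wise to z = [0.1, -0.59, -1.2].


tanh(0.1) = 0.0997
tanh(-0.59) = -0.5299
tanh(-1.2) = -0.8337
result = [0.0997, -0.5299, -0.8337]

[0.0997, -0.5299, -0.8337]


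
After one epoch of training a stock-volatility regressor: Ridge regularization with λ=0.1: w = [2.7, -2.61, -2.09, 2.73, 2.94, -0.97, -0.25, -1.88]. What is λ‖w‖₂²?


‖w‖₂² = (2.7)² + (-2.61)² + (-2.09)² + (2.73)² + (2.94)² + (-0.97)² + (-0.25)² + (-1.88)²
     = 7.29 + 6.8121 + 4.3681 + 7.4529 + 8.6436 + 0.9409 + 0.0625 + 3.5344
     = 39.1045
λ·‖w‖₂² = 0.1·39.1045 = 3.91045

3.91045


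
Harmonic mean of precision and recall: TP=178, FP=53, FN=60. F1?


Precision = 178/231 = 0.7706
Recall = 178/238 = 0.7479
F1 = 2·P·R/(P+R) = 2·TP/(2·TP+FP+FN) = 356/(356+53+60) = 356/469 = 0.7591

0.7591


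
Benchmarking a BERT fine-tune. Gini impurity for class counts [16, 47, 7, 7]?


Probabilities: [16/77, 47/77, 7/77, 7/77] ≈ [0.2078, 0.6104, 0.0909, 0.0909]
Σpᵢ² = (256 + 2209 + 49 + 49)/77² = 2563/5929
Gini = 1 - Σpᵢ² = 1 - 2563/5929 = 0.5677

0.5677


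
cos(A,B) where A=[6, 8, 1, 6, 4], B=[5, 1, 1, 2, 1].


A·B = 6·5 + 8·1 + 1·1 + 6·2 + 4·1 = 55
‖A‖ = √153 = 12.3693, ‖B‖ = √32 = 5.6569
cos = 55/(√153·√32) = 55/√4896 = 0.786

0.786


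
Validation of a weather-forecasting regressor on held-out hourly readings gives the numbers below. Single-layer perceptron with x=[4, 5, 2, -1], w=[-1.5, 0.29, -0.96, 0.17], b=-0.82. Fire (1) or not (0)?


z = (4)·(-1.5) + (5)·(0.29) + (2)·(-0.96) + (-1)·(0.17) - 0.82
  = -7.46
step(z) = 0 (z<0)

0


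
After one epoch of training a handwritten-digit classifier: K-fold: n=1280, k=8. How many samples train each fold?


Fold size = 1280/8 = 160
Training per fold = 1280 - 160 = 1120

1120


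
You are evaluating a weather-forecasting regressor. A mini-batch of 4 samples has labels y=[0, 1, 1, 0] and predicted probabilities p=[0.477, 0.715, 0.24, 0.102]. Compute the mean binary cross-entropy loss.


L[0] = -ln(1-0.477) = -ln(0.523) = 0.6482
L[1] = -ln(0.715) = 0.3355
L[2] = -ln(0.24) = 1.4271
L[3] = -ln(1-0.102) = -ln(0.898) = 0.1076
mean = (0.6482 + 0.3355 + 1.4271 + 0.1076)/4 = 0.6296

0.6296


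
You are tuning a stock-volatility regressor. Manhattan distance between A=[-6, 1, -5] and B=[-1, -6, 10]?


d = |-6+ 1| + |1+ 6| + |-5-10|
  = 5 + 7 + 15
  = 27

27


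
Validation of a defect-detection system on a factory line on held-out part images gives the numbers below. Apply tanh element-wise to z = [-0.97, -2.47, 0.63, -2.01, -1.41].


tanh(-0.97) = -0.7487
tanh(-2.47) = -0.9858
tanh(0.63) = 0.5581
tanh(-2.01) = -0.9647
tanh(-1.41) = -0.8875
result = [-0.7487, -0.9858, 0.5581, -0.9647, -0.8875]

[-0.7487, -0.9858, 0.5581, -0.9647, -0.8875]


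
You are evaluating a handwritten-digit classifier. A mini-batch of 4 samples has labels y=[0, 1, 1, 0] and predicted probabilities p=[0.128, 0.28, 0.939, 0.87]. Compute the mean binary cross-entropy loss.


L[0] = -ln(1-0.128) = -ln(0.872) = 0.137
L[1] = -ln(0.28) = 1.273
L[2] = -ln(0.939) = 0.0629
L[3] = -ln(1-0.87) = -ln(0.13) = 2.0402
mean = (0.137 + 1.273 + 0.0629 + 2.0402)/4 = 0.8783

0.8783


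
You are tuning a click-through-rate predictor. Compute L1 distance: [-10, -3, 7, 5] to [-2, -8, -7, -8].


d = |-10+ 2| + |-3+ 8| + |7+ 7| + |5+ 8|
  = 8 + 5 + 14 + 13
  = 40

40


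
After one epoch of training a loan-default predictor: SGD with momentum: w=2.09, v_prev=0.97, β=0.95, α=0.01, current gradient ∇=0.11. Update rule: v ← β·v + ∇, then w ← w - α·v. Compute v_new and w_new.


v_new = 0.95·0.97 + 0.11 = 0.9215 + 0.11 = 1.0315
w_new = 2.09 - 0.01·1.0315 = 2.09 - 0.010315 = 2.079685

v_new=1.0315, w_new=2.079685


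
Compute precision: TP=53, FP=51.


Precision = TP/(TP+FP)
= 53/(53+51)
= 53/104 = 50.96%

50.96%


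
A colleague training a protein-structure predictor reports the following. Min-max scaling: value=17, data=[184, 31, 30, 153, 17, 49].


min=17, max=184
(17-17)/(184-17) = 0/167 = 0.0

0.0


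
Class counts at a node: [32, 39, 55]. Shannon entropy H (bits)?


Probabilities: [32/126, 39/126, 55/126] ≈ [0.254, 0.3095, 0.4365]
H = -((32/126)·log₂(32/126) + (39/126)·log₂(39/126) + (55/126)·log₂(55/126))
  = 1.5479 bits

1.5479 bits


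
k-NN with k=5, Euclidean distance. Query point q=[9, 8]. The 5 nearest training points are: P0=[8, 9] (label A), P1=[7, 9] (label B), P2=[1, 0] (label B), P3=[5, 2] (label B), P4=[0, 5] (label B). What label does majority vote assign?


d(q,P0) = 1.4142  (label A)
d(q,P1) = 2.2361  (label B)
d(q,P2) = 11.3137  (label B)
d(q,P3) = 7.2111  (label B)
d(q,P4) = 9.4868  (label B)
Votes: A=1, B=4
Majority → B

B


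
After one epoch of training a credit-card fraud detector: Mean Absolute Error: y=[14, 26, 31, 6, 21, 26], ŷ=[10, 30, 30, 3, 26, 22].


Absolute errors: |14-10|=4, |26-30|=4, |31-30|=1, |6-3|=3, |21-26|=5, |26-22|=4
Sum = 21
MAE = 21/6 = 7/2

7/2


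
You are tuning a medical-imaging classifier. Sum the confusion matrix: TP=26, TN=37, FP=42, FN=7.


Total = TP + TN + FP + FN
= 26 + 37 + 42 + 7
= 112
(Predicted positive: 68, predicted negative: 44)

112


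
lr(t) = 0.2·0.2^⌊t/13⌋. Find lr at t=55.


n_drops = ⌊55/13⌋ = 4
lr = 0.2·0.2^4 = 0.2·0.0016 = 0.00032

0.00032


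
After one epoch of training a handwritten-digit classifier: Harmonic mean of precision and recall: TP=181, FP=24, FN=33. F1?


Precision = 181/205 = 0.8829
Recall = 181/214 = 0.8458
F1 = 2·P·R/(P+R) = 2·TP/(2·TP+FP+FN) = 362/(362+24+33) = 362/419 = 0.864

0.864


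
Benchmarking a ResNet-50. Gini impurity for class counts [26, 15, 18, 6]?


Probabilities: [26/65, 15/65, 18/65, 6/65] ≈ [0.4, 0.2308, 0.2769, 0.0923]
Σpᵢ² = (676 + 225 + 324 + 36)/65² = 1261/4225
Gini = 1 - Σpᵢ² = 1 - 1261/4225 = 0.7015

0.7015


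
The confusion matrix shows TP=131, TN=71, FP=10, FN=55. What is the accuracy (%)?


Accuracy = (TP+TN)/(TP+TN+FP+FN)
= (131+71)/(267)
= 202/267 = 75.66%

75.66%


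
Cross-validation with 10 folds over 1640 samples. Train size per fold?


Fold size = 1640/10 = 164
Training per fold = 1640 - 164 = 1476

1476


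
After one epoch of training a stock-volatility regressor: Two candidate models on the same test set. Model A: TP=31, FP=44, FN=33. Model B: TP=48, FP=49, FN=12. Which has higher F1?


Model A: P=31/75=0.4133, R=31/64=0.4844, F1=2PR/(P+R)=2TP/(2TP+FP+FN)=62/139=0.446
Model B: P=48/97=0.4948, R=48/60=0.8, F1=2PR/(P+R)=2TP/(2TP+FP+FN)=96/157=0.6115
0.446 < 0.6115 → Model B

Model B


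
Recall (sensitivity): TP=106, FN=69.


Recall = TP/(TP+FN)
= 106/(106+69)
= 106/175 = 60.57%

60.57%


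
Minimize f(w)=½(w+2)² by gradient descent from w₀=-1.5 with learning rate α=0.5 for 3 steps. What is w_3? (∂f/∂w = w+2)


step 1: grad = -1.5+2 = 0.5; w = -1.5 - 0.5·(0.5) = -1.75
step 2: grad = -1.75+2 = 0.25; w = -1.75 - 0.5·(0.25) = -1.875
step 3: grad = -1.875+2 = 0.125; w = -1.875 - 0.5·(0.125) = -1.9375

-1.9375


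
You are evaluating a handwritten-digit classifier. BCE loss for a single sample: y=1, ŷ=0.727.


BCE = -[y·ln(p) + (1-y)·ln(1-p)]
= -1·ln(0.727) - 0
= -ln(0.727) = 0.3188

0.3188


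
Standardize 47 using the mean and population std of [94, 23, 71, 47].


μ = 58.75, σ = 26.4988
z = (47 - 58.75)/26.4988 = -0.4434

-0.4434


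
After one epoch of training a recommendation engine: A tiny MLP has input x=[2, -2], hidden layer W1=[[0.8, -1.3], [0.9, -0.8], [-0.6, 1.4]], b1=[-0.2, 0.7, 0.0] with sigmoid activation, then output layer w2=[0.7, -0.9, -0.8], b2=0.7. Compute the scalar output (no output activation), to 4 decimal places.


z1[0] = (0.8)·(2) + (-1.3)·(-2) - 0.2 = 4.0
z1[1] = (0.9)·(2) + (-0.8)·(-2) + 0.7 = 4.1
z1[2] = (-0.6)·(2) + (1.4)·(-2) + 0.0 = -4.0
h = sigmoid(z1) = [0.982, 0.9837, 0.018]
output = (0.7)·(0.982) + (-0.9)·(0.9837) + (-0.8)·(0.018) + 0.7 = 0.4877

0.4877


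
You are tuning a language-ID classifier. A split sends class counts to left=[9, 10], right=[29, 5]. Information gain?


Parent = [38, 15], H_parent = 0.8595
H_left = 0.998 (n=19), H_right = 0.6024 (n=34)
H_children = (19/53)·0.998 + (34/53)·0.6024 = 0.7442
IG = 0.8595 - 0.7442 = 0.1153

0.1153


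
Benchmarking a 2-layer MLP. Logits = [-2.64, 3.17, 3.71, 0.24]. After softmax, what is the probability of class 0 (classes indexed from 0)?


Exponentials: e^-2.64=0.0714, e^3.17=23.8075, e^3.71=40.8538, e^0.24=1.2712
Sum = 66.0039
Softmax = [0.0011, 0.3607, 0.619, 0.0193]
p[0] = 0.0714/66.0039 = 0.0011

0.0011


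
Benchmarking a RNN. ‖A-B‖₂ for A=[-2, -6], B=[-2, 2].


d = √((-2+ 2)² + (-6-2)²)
  = √(0 + 64)
  = √64 = 8.0

8.0


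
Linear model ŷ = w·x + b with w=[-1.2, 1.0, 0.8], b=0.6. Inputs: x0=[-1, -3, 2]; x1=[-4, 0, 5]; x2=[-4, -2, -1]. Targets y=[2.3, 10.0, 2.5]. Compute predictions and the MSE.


ŷ0 = (-1.2)·(-1) + (1.0)·(-3) + (0.8)·(2) + 0.6 = 0.4
ŷ1 = (-1.2)·(-4) + (1.0)·(0) + (0.8)·(5) + 0.6 = 9.4
ŷ2 = (-1.2)·(-4) + (1.0)·(-2) + (0.8)·(-1) + 0.6 = 2.6
errors² = [3.61, 0.36, 0.01]
MSE = 3.9800/3 = 1.3267

1.3267


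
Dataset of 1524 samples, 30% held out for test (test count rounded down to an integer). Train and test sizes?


Test = ⌊1524·30/100⌋ = 457
Train = 1524 - 457 = 1067

Train: 1067, Test: 457


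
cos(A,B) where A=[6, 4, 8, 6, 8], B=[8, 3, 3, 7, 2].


A·B = 6·8 + 4·3 + 8·3 + 6·7 + 8·2 = 142
‖A‖ = √216 = 14.6969, ‖B‖ = √135 = 11.619
cos = 142/(√216·√135) = 142/√29160 = 0.8316

0.8316


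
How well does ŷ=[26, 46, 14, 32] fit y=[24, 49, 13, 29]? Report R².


ȳ = 28.75
SS_res = Σ(y-ŷ)² = 23
SS_tot = Σ(y-ȳ)² = 680.75
R² = 1 - SS_res/SS_tot = 1 - 0.0338 = 0.9662

0.9662


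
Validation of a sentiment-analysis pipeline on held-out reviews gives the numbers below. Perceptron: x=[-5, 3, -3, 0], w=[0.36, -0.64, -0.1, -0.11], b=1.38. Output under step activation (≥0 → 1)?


z = (-5)·(0.36) + (3)·(-0.64) + (-3)·(-0.1) + (0)·(-0.11) + 1.38
  = -2.04
step(z) = 0 (z<0)

0


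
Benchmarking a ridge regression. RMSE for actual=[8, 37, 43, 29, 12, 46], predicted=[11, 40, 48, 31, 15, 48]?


MSE = 60/6 = 10
RMSE = √(60/6) = 3.1623

3.1623


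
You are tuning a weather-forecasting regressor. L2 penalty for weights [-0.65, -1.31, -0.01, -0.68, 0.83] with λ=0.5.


‖w‖₂² = (-0.65)² + (-1.31)² + (-0.01)² + (-0.68)² + (0.83)²
     = 0.4225 + 1.7161 + 0.0001 + 0.4624 + 0.6889
     = 3.29
λ·‖w‖₂² = 0.5·3.29 = 1.645

1.645


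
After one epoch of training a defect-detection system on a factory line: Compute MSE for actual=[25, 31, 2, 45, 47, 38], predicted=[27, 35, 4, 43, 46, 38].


Squared errors: (25-27)²=4, (31-35)²=16, (2-4)²=4, (45-43)²=4, (47-46)²=1, (38-38)²=0
Sum = 29
MSE = 29/6 = 29/6

29/6


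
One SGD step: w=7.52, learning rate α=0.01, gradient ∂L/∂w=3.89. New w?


w_new = w - α·∇
= 7.52 - 0.01·3.89
= 7.52 - 0.0389
= 7.4811

7.4811


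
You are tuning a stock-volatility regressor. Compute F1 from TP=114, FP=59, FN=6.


Precision = 114/173 = 0.659
Recall = 114/120 = 0.95
F1 = 2·P·R/(P+R) = 2·TP/(2·TP+FP+FN) = 228/(228+59+6) = 228/293 = 0.7782

0.7782


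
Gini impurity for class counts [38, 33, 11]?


Probabilities: [38/82, 33/82, 11/82] ≈ [0.4634, 0.4024, 0.1341]
Σpᵢ² = (1444 + 1089 + 121)/82² = 2654/6724
Gini = 1 - Σpᵢ² = 1 - 2654/6724 = 0.6053

0.6053


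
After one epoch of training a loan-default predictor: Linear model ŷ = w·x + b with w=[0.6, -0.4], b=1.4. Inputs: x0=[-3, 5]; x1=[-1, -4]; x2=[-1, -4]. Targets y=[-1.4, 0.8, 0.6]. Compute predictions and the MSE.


ŷ0 = (0.6)·(-3) + (-0.4)·(5) + 1.4 = -2.4
ŷ1 = (0.6)·(-1) + (-0.4)·(-4) + 1.4 = 2.4
ŷ2 = (0.6)·(-1) + (-0.4)·(-4) + 1.4 = 2.4
errors² = [1.0, 2.56, 3.24]
MSE = 6.8000/3 = 2.2667

2.2667


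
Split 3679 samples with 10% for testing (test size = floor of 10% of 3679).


Test = ⌊3679·10/100⌋ = 367
Train = 3679 - 367 = 3312

Train: 3312, Test: 367


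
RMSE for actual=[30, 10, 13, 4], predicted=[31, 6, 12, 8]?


MSE = 34/4 = 8.5
RMSE = √(34/4) = 2.9155

2.9155


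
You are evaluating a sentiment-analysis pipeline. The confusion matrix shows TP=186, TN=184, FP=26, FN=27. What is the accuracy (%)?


Accuracy = (TP+TN)/(TP+TN+FP+FN)
= (186+184)/(423)
= 370/423 = 87.47%

87.47%


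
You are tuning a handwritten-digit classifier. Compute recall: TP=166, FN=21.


Recall = TP/(TP+FN)
= 166/(166+21)
= 166/187 = 88.77%

88.77%


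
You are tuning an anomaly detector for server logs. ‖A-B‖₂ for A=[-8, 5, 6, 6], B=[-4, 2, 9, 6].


d = √((-8+ 4)² + (5-2)² + (6-9)² + (6-6)²)
  = √(16 + 9 + 9 + 0)
  = √34 = 5.831

5.831


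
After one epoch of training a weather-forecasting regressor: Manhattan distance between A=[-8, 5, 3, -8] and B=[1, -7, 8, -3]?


d = |-8-1| + |5+ 7| + |3-8| + |-8+ 3|
  = 9 + 12 + 5 + 5
  = 31

31


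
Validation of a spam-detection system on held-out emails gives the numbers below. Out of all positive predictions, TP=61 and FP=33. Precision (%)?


Precision = TP/(TP+FP)
= 61/(61+33)
= 61/94 = 64.89%

64.89%


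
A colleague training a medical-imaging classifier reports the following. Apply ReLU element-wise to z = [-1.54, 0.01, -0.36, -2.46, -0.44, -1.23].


ReLU(-1.54) = max(0, -1.54) = 0.0
ReLU(0.01) = max(0, 0.01) = 0.01
ReLU(-0.36) = max(0, -0.36) = 0.0
ReLU(-2.46) = max(0, -2.46) = 0.0
ReLU(-0.44) = max(0, -0.44) = 0.0
ReLU(-1.23) = max(0, -1.23) = 0.0
result = [0.0, 0.01, 0.0, 0.0, 0.0, 0.0]

[0.0, 0.01, 0.0, 0.0, 0.0, 0.0]


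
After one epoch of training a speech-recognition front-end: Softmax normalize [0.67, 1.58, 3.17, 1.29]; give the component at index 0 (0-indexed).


Exponentials: e^0.67=1.9542, e^1.58=4.855, e^3.17=23.8075, e^1.29=3.6328
Sum = 34.2495
Softmax = [0.0571, 0.1418, 0.6951, 0.1061]
p[0] = 1.9542/34.2495 = 0.0571

0.0571


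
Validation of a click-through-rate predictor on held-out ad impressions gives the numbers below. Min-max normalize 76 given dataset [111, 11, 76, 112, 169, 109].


min=11, max=169
(76-11)/(169-11) = 65/158 = 0.4114

0.4114


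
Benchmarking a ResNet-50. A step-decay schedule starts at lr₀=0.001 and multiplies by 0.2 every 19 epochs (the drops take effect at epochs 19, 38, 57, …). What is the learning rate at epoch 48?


n_drops = ⌊48/19⌋ = 2
lr = 0.001·0.2^2 = 0.001·0.04 = 0.00004

0.00004


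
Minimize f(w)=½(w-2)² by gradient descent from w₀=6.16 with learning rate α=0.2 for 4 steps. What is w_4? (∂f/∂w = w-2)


step 1: grad = 6.16-2 = 4.16; w = 6.16 - 0.2·(4.16) = 5.328
step 2: grad = 5.328-2 = 3.328; w = 5.328 - 0.2·(3.328) = 4.6624
step 3: grad = 4.6624-2 = 2.6624; w = 4.6624 - 0.2·(2.6624) = 4.12992
step 4: grad = 4.12992-2 = 2.12992; w = 4.12992 - 0.2·(2.12992) = 3.703936

3.703936


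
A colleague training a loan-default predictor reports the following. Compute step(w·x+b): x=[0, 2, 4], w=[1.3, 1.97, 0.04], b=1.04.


z = (0)·(1.3) + (2)·(1.97) + (4)·(0.04) + 1.04
  = 5.14
step(z) = 1 (z≥0)

1


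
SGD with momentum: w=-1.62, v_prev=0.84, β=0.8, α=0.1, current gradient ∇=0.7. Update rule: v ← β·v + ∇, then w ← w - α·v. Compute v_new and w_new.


v_new = 0.8·0.84 + 0.7 = 0.672 + 0.7 = 1.372
w_new = -1.62 - 0.1·1.372 = -1.62 - 0.1372 = -1.7572

v_new=1.372, w_new=-1.7572


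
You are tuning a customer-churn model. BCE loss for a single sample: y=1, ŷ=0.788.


BCE = -[y·ln(p) + (1-y)·ln(1-p)]
= -1·ln(0.788) - 0
= -ln(0.788) = 0.2383

0.2383


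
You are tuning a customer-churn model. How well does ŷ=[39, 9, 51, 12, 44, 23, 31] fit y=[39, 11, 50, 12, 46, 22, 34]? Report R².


ȳ = 30.5714
SS_res = Σ(y-ŷ)² = 19
SS_tot = Σ(y-ȳ)² = 1499.71
R² = 1 - SS_res/SS_tot = 1 - 0.0127 = 0.9873

0.9873


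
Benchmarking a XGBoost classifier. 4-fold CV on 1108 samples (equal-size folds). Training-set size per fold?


Fold size = 1108/4 = 277
Training per fold = 1108 - 277 = 831

831


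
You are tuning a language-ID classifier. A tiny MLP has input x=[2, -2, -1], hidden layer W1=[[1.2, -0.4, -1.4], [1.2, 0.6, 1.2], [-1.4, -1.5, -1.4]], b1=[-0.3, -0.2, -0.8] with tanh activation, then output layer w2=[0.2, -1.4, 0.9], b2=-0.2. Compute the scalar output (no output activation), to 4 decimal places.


z1[0] = (1.2)·(2) + (-0.4)·(-2) + (-1.4)·(-1) - 0.3 = 4.3
z1[1] = (1.2)·(2) + (0.6)·(-2) + (1.2)·(-1) - 0.2 = -0.2
z1[2] = (-1.4)·(2) + (-1.5)·(-2) + (-1.4)·(-1) - 0.8 = 0.8
h = tanh(z1) = [0.9996, -0.1974, 0.664]
output = (0.2)·(0.9996) + (-1.4)·(-0.1974) + (0.9)·(0.664) - 0.2 = 0.8739

0.8739


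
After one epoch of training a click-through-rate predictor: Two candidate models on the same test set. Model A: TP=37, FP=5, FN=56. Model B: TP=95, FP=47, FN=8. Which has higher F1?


Model A: P=37/42=0.881, R=37/93=0.3978, F1=2PR/(P+R)=2TP/(2TP+FP+FN)=74/135=0.5481
Model B: P=95/142=0.669, R=95/103=0.9223, F1=2PR/(P+R)=2TP/(2TP+FP+FN)=190/245=0.7755
0.5481 < 0.7755 → Model B

Model B


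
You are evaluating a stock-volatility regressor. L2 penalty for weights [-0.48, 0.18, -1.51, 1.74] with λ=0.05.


‖w‖₂² = (-0.48)² + (0.18)² + (-1.51)² + (1.74)²
     = 0.2304 + 0.0324 + 2.2801 + 3.0276
     = 5.5705
λ·‖w‖₂² = 0.05·5.5705 = 0.278525

0.278525


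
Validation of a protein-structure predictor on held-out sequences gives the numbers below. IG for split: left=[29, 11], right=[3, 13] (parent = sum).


Parent = [32, 24], H_parent = 0.9852
H_left = 0.8485 (n=40), H_right = 0.6962 (n=16)
H_children = (40/56)·0.8485 + (16/56)·0.6962 = 0.805
IG = 0.9852 - 0.805 = 0.1802

0.1802


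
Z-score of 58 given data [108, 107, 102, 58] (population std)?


μ = 93.75, σ = 20.7651
z = (58 - 93.75)/20.7651 = -1.7216

-1.7216


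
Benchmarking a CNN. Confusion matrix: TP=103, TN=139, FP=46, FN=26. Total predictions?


Total = TP + TN + FP + FN
= 103 + 139 + 46 + 26
= 314
(Predicted positive: 149, predicted negative: 165)

314


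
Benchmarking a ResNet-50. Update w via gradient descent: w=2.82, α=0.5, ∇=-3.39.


w_new = w - α·∇
= 2.82 - 0.5·-3.39
= 2.82 + 1.695
= 4.515

4.515


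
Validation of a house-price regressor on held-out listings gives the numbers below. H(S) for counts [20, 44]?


Probabilities: [20/64, 44/64] ≈ [0.3125, 0.6875]
H = -((20/64)·log₂(20/64) + (44/64)·log₂(44/64))
  = 0.896 bits

0.896 bits


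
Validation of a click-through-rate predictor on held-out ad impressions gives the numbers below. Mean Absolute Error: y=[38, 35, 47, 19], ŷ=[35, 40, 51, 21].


Absolute errors: |38-35|=3, |35-40|=5, |47-51|=4, |19-21|=2
Sum = 14
MAE = 14/4 = 7/2

7/2


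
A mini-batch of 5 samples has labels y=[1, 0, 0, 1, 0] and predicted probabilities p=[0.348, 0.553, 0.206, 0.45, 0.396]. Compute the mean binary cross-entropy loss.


L[0] = -ln(0.348) = 1.0556
L[1] = -ln(1-0.553) = -ln(0.447) = 0.8052
L[2] = -ln(1-0.206) = -ln(0.794) = 0.2307
L[3] = -ln(0.45) = 0.7985
L[4] = -ln(1-0.396) = -ln(0.604) = 0.5042
mean = (1.0556 + 0.8052 + 0.2307 + 0.7985 + 0.5042)/5 = 0.6788

0.6788


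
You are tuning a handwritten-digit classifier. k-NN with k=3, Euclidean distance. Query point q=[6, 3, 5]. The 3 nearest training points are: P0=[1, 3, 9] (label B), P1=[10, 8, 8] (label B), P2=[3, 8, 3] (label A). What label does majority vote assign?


d(q,P0) = 6.4031  (label B)
d(q,P1) = 7.0711  (label B)
d(q,P2) = 6.1644  (label A)
Votes: A=1, B=2
Majority → B

B


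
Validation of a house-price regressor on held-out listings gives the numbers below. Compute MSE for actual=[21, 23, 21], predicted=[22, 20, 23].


Squared errors: (21-22)²=1, (23-20)²=9, (21-23)²=4
Sum = 14
MSE = 14/3 = 14/3

14/3


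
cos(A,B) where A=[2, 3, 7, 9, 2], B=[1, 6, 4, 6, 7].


A·B = 2·1 + 3·6 + 7·4 + 9·6 + 2·7 = 116
‖A‖ = √147 = 12.1244, ‖B‖ = √138 = 11.7473
cos = 116/(√147·√138) = 116/√20286 = 0.8144

0.8144


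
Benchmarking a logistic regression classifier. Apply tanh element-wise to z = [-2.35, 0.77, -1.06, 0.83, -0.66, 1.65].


tanh(-2.35) = -0.982
tanh(0.77) = 0.6469
tanh(-1.06) = -0.7857
tanh(0.83) = 0.6805
tanh(-0.66) = -0.5784
tanh(1.65) = 0.9289
result = [-0.982, 0.6469, -0.7857, 0.6805, -0.5784, 0.9289]

[-0.982, 0.6469, -0.7857, 0.6805, -0.5784, 0.9289]


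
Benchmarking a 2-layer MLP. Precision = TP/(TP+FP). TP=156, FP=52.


Precision = TP/(TP+FP)
= 156/(156+52)
= 156/208 = 75.0%

75.0%


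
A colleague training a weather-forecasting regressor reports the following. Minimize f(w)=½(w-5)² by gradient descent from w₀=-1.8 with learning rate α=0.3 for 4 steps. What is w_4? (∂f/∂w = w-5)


step 1: grad = -1.8-5 = -6.8; w = -1.8 - 0.3·(-6.8) = 0.24
step 2: grad = 0.24-5 = -4.76; w = 0.24 - 0.3·(-4.76) = 1.668
step 3: grad = 1.668-5 = -3.332; w = 1.668 - 0.3·(-3.332) = 2.6676
step 4: grad = 2.6676-5 = -2.3324; w = 2.6676 - 0.3·(-2.3324) = 3.36732

3.36732


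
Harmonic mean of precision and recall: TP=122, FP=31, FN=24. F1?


Precision = 122/153 = 0.7974
Recall = 122/146 = 0.8356
F1 = 2·P·R/(P+R) = 2·TP/(2·TP+FP+FN) = 244/(244+31+24) = 244/299 = 0.8161

0.8161


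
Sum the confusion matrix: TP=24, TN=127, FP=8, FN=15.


Total = TP + TN + FP + FN
= 24 + 127 + 8 + 15
= 174
(Predicted positive: 32, predicted negative: 142)

174


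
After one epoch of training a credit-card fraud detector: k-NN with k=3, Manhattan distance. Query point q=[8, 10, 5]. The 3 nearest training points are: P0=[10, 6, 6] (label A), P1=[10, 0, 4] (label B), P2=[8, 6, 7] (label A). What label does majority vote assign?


d(q,P0) = 7  (label A)
d(q,P1) = 13  (label B)
d(q,P2) = 6  (label A)
Votes: A=2, B=1
Majority → A

A


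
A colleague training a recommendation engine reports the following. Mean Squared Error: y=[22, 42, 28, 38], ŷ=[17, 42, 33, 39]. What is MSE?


Squared errors: (22-17)²=25, (42-42)²=0, (28-33)²=25, (38-39)²=1
Sum = 51
MSE = 51/4 = 51/4

51/4


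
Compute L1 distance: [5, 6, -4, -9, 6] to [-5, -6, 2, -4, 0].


d = |5+ 5| + |6+ 6| + |-4-2| + |-9+ 4| + |6-0|
  = 10 + 12 + 6 + 5 + 6
  = 39

39


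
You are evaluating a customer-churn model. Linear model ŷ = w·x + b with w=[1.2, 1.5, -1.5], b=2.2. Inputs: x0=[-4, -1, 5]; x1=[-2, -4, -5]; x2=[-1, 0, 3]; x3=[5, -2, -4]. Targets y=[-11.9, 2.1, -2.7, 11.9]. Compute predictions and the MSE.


ŷ0 = (1.2)·(-4) + (1.5)·(-1) + (-1.5)·(5) + 2.2 = -11.6
ŷ1 = (1.2)·(-2) + (1.5)·(-4) + (-1.5)·(-5) + 2.2 = 1.3
ŷ2 = (1.2)·(-1) + (1.5)·(0) + (-1.5)·(3) + 2.2 = -3.5
ŷ3 = (1.2)·(5) + (1.5)·(-2) + (-1.5)·(-4) + 2.2 = 11.2
errors² = [0.09, 0.64, 0.64, 0.49]
MSE = 1.8600/4 = 0.465

0.465


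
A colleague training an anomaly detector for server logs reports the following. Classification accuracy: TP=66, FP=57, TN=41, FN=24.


Accuracy = (TP+TN)/(TP+TN+FP+FN)
= (66+41)/(188)
= 107/188 = 56.91%

56.91%


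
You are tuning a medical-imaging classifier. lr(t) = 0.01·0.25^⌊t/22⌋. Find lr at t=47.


n_drops = ⌊47/22⌋ = 2
lr = 0.01·0.25^2 = 0.01·0.0625 = 0.000625

0.000625


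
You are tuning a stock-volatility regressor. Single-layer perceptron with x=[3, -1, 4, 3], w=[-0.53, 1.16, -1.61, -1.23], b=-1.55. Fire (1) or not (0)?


z = (3)·(-0.53) + (-1)·(1.16) + (4)·(-1.61) + (3)·(-1.23) - 1.55
  = -14.43
step(z) = 0 (z<0)

0


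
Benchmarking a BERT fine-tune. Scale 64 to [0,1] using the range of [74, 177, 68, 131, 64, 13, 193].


min=13, max=193
(64-13)/(193-13) = 51/180 = 0.2833

0.2833


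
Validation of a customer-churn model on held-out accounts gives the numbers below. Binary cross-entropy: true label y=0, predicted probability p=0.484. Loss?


BCE = -[y·ln(p) + (1-y)·ln(1-p)]
= -0 - 1·ln(1-0.484)
= -ln(0.516) = 0.6616

0.6616


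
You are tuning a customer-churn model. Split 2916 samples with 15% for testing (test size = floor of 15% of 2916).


Test = ⌊2916·15/100⌋ = 437
Train = 2916 - 437 = 2479

Train: 2479, Test: 437


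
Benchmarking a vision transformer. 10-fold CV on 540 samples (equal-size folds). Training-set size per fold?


Fold size = 540/10 = 54
Training per fold = 540 - 54 = 486

486


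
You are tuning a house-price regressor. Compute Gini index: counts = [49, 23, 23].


Probabilities: [49/95, 23/95, 23/95] ≈ [0.5158, 0.2421, 0.2421]
Σpᵢ² = (2401 + 529 + 529)/95² = 3459/9025
Gini = 1 - Σpᵢ² = 1 - 3459/9025 = 0.6167

0.6167


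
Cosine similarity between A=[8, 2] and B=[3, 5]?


A·B = 8·3 + 2·5 = 34
‖A‖ = √68 = 8.2462, ‖B‖ = √34 = 5.831
cos = 34/(√68·√34) = 34/√2312 = 0.7071

0.7071


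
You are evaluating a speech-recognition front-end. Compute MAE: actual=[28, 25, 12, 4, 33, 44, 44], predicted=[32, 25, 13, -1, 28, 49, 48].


Absolute errors: |28-32|=4, |25-25|=0, |12-13|=1, |4+ 1|=5, |33-28|=5, |44-49|=5, |44-48|=4
Sum = 24
MAE = 24/7 = 24/7

24/7


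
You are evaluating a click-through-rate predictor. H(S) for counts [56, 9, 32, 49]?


Probabilities: [56/146, 9/146, 32/146, 49/146] ≈ [0.3836, 0.0616, 0.2192, 0.3356]
H = -((56/146)·log₂(56/146) + (9/146)·log₂(9/146) + (32/146)·log₂(32/146) + (49/146)·log₂(49/146))
  = 1.7867 bits

1.7867 bits


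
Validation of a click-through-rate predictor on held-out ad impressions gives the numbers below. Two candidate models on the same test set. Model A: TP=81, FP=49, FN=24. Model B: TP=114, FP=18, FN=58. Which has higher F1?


Model A: P=81/130=0.6231, R=81/105=0.7714, F1=2PR/(P+R)=2TP/(2TP+FP+FN)=162/235=0.6894
Model B: P=114/132=0.8636, R=114/172=0.6628, F1=2PR/(P+R)=2TP/(2TP+FP+FN)=228/304=0.75
0.6894 < 0.75 → Model B

Model B


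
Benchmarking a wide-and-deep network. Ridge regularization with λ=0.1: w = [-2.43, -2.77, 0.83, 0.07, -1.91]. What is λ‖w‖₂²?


‖w‖₂² = (-2.43)² + (-2.77)² + (0.83)² + (0.07)² + (-1.91)²
     = 5.9049 + 7.6729 + 0.6889 + 0.0049 + 3.6481
     = 17.9197
λ·‖w‖₂² = 0.1·17.9197 = 1.79197

1.79197


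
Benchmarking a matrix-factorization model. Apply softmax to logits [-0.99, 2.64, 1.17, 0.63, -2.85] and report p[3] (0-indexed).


Exponentials: e^-0.99=0.3716, e^2.64=14.0132, e^1.17=3.222, e^0.63=1.8776, e^-2.85=0.0578
Sum = 19.5422
Softmax = [0.019, 0.7171, 0.1649, 0.0961, 0.003]
p[3] = 1.8776/19.5422 = 0.0961

0.0961


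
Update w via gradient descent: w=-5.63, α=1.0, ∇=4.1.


w_new = w - α·∇
= -5.63 - 1.0·4.1
= -5.63 - 4.1
= -9.73

-9.73


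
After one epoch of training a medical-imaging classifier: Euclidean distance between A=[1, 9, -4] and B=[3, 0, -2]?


d = √((1-3)² + (9-0)² + (-4+ 2)²)
  = √(4 + 81 + 4)
  = √89 = 9.434

9.434


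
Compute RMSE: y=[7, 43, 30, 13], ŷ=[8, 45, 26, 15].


MSE = 25/4 = 6.25
RMSE = √(25/4) = 2.5

2.5


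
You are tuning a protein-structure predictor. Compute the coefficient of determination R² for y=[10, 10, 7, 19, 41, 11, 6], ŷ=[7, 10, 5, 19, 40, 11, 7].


ȳ = 14.8571
SS_res = Σ(y-ŷ)² = 15
SS_tot = Σ(y-ȳ)² = 902.86
R² = 1 - SS_res/SS_tot = 1 - 0.0166 = 0.9834

0.9834


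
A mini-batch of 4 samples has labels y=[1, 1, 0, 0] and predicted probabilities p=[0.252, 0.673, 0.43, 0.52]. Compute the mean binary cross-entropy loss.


L[0] = -ln(0.252) = 1.3783
L[1] = -ln(0.673) = 0.396
L[2] = -ln(1-0.43) = -ln(0.57) = 0.5621
L[3] = -ln(1-0.52) = -ln(0.48) = 0.734
mean = (1.3783 + 0.396 + 0.5621 + 0.734)/4 = 0.7676

0.7676


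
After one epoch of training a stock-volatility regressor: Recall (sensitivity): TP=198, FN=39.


Recall = TP/(TP+FN)
= 198/(198+39)
= 198/237 = 83.54%

83.54%


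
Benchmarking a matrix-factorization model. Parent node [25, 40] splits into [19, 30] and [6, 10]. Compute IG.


Parent = [25, 40], H_parent = 0.9612
H_left = 0.9633 (n=49), H_right = 0.9544 (n=16)
H_children = (49/65)·0.9633 + (16/65)·0.9544 = 0.9611
IG = 0.9612 - 0.9611 = 0.0001

0.0001


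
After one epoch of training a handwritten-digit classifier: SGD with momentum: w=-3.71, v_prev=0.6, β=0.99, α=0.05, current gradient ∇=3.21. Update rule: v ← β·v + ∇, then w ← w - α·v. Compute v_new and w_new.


v_new = 0.99·0.6 + 3.21 = 0.594 + 3.21 = 3.804
w_new = -3.71 - 0.05·3.804 = -3.71 - 0.1902 = -3.9002

v_new=3.804, w_new=-3.9002
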